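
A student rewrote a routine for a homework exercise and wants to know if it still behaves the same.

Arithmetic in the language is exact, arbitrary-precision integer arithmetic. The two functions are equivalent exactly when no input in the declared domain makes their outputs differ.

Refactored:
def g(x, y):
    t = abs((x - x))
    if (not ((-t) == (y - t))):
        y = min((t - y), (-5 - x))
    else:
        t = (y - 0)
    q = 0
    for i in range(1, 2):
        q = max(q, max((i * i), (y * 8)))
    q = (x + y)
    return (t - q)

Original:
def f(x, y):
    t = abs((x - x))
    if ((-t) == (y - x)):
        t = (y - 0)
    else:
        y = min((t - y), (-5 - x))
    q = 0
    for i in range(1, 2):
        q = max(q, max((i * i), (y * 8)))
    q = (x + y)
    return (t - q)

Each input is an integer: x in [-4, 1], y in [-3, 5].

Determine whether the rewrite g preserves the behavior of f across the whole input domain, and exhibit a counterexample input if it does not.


These are not equivalent — on x=-4, y=0 the outputs split (5 vs 4).
f: t = 0; ((-t) == (y - x)) -> false; y = -1; q = 0; [i=1]; q = 1; q = -5; return 5
g: t = 0; (not ((-t) == (y - t))) -> false; t = 0; q = 0; [i=1]; q = 1; q = -4; return 4
verdict: not equivalent; witness: x=-4, y=0


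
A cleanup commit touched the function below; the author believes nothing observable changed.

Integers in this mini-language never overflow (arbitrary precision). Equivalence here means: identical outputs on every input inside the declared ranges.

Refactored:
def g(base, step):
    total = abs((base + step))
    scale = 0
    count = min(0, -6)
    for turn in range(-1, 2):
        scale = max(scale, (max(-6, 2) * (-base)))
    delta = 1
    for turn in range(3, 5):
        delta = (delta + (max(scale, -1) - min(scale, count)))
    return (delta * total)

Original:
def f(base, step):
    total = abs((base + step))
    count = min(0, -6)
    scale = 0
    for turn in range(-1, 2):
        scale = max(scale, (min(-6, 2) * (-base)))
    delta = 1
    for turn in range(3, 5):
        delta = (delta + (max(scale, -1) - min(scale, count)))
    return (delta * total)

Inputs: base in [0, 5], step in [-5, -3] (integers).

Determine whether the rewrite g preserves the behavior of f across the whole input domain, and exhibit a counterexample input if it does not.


Run the pair on base=1, step=-5.
f: total=4, then count=-6, then scale=0, then (turn=-1), then scale=6, then (turn=0), then scale=6, then (turn=1), then scale=6, then delta=1, then (turn=3), then delta=13, then (turn=4), then delta=25, then returns 100
g: total=4, then scale=0, then count=-6, then (turn=-1), then scale=0, then (turn=0), then scale=0, then (turn=1), then scale=0, then delta=1, then (turn=3), then delta=7, then (turn=4), then delta=13, then returns 52
100 and 52 differ, so these are not the same function on this domain.
verdict: not equivalent; witness: base=1, step=-5


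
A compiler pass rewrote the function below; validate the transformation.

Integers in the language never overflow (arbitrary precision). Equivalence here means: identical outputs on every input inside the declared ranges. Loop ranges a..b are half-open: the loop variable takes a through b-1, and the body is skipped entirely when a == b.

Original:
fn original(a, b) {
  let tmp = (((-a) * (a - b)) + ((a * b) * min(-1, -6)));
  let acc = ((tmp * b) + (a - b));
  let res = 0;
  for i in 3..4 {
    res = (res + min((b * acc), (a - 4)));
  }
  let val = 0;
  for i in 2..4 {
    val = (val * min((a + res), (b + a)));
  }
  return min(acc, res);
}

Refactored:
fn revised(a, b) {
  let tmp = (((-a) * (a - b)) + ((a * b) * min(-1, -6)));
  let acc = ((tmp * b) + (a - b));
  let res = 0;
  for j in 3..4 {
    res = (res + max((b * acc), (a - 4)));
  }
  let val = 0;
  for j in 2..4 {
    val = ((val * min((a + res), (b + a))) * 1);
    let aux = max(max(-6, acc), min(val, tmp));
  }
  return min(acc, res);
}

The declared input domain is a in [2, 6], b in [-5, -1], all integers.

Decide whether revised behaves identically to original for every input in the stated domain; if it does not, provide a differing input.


Consider the input a=4, b=-1.
original: tmp = 4; acc = 1; res = 0; [i=3]; res = -1; val = 0; [i=2]; val = 0; [i=3]; val = 0; return -1
revised: tmp = 4; acc = 1; res = 0; [j=3]; res = 0; val = 0; [j=2]; val = 0; aux = 1; [j=3]; val = 0; aux = 1; return 0
-1 != 0, so the rewrite changes behavior.
verdict: not equivalent; witness: a=4, b=-1


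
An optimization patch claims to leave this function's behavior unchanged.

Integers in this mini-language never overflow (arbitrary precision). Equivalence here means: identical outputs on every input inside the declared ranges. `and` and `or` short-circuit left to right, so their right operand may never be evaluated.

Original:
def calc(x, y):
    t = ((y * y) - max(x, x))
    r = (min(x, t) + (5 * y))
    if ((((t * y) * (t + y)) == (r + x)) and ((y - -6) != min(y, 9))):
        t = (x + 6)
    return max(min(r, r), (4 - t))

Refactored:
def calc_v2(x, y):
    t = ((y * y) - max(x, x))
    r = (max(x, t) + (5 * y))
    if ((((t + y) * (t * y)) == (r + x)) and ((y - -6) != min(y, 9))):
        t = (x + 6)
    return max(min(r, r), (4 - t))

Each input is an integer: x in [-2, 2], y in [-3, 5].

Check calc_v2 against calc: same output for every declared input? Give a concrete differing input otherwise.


Consider the input x=-2, y=-3.
calc: t becomes 11; next r becomes -17; next ((((t * y) * (t + y)) == (r + x)) and ((y - -6) != min(y, 9))) evaluates to false; next final value -7
calc_v2: t becomes 11; next r becomes -4; next ((((t + y) * (t * y)) == (r + x)) and ((y - -6) != min(y, 9))) evaluates to false; next final value -4
-7 != -4, so the rewrite changes behavior.
verdict: not equivalent; witness: x=-2, y=-3


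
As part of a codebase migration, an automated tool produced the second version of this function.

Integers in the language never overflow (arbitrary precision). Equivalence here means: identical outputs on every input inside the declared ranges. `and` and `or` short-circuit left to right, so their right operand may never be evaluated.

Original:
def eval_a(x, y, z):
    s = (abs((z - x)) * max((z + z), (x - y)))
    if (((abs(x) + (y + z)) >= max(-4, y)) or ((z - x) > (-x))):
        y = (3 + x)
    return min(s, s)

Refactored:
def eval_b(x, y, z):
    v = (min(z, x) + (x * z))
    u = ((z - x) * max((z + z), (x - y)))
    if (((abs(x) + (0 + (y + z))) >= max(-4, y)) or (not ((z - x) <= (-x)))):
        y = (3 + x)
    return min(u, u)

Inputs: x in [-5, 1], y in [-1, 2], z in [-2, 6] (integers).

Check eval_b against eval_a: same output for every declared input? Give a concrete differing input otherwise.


Evaluate both at x=-1, y=0, z=-2.
eval_a: s := -1 | (((abs(x) + (y + z)) >= max(-4, y)) or ((z - x) > (-x))): false | result -1
eval_b: v := 0 | u := 1 | (((abs(x) + (0 + (y + z))) >= max(-4, y)) or (not ((z - x) <= (-x)))): false | result 1
-1 != 1, so the rewrite changes behavior.
verdict: not equivalent; witness: x=-1, y=0, z=-2


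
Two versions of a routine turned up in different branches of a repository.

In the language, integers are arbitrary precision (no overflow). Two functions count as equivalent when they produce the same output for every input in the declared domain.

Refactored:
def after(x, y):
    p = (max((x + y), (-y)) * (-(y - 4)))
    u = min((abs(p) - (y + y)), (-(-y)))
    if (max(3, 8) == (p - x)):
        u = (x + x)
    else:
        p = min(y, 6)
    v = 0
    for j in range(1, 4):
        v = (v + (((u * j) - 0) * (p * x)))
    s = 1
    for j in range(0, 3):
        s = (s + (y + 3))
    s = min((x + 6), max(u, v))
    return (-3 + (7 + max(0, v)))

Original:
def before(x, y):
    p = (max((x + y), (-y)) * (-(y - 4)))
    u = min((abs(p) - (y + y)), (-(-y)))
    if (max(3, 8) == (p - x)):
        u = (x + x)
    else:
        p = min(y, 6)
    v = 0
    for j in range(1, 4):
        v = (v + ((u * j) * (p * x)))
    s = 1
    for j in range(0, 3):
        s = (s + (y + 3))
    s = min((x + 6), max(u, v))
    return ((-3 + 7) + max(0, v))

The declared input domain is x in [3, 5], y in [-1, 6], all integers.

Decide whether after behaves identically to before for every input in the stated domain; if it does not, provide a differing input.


The two versions differ — the changes include arithmetic usage differs; constant usage differs.
As a probe, take x=4, y=5: before runs p := -9 | u := -1 | (max(3, 8) == (p - x)): false | p := 5 | v := 0 | iter j=1: | v := -20 | iter j=2: | v := -60 | iter j=3: | v := -120 | s := 1 | iter j=0: | s := 9 | iter j=1: | s := 17 | iter j=2: | s := 25 | s := -1 | result 4; after runs p := -9 | u := -1 | (max(3, 8) == (p - x)): false | p := 5 | v := 0 | iter j=1: | v := -20 | iter j=2: | v := -60 | iter j=3: | v := -120 | s := 1 | iter j=0: | s := 9 | iter j=1: | s := 17 | iter j=2: | s := 25 | s := -1 | result 4; both end at 4.
Checked all 24 inputs in the declared domain: the outputs agree on every one.
verdict: equivalent


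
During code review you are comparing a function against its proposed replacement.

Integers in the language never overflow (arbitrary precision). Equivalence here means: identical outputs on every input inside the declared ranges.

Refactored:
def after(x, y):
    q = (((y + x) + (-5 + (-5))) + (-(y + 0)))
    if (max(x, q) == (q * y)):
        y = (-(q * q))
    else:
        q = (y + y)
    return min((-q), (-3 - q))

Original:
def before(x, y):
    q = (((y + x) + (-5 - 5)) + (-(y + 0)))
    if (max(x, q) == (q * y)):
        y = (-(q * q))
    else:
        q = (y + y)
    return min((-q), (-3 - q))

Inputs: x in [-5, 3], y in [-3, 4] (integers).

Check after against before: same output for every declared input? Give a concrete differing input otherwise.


Side by side, the visible changes include: arithmetic usage differs.
Spot check at x=-3, y=3 — before: q becomes -13; next (max(x, q) == (q * y)) evaluates to false; next q becomes 6; next final value -9. after: q becomes -13; next (max(x, q) == (q * y)) evaluates to false; next q becomes 6; next final value -9. Both give -9.
Checked all 72 inputs in the declared domain: the outputs agree on every one.
verdict: equivalent


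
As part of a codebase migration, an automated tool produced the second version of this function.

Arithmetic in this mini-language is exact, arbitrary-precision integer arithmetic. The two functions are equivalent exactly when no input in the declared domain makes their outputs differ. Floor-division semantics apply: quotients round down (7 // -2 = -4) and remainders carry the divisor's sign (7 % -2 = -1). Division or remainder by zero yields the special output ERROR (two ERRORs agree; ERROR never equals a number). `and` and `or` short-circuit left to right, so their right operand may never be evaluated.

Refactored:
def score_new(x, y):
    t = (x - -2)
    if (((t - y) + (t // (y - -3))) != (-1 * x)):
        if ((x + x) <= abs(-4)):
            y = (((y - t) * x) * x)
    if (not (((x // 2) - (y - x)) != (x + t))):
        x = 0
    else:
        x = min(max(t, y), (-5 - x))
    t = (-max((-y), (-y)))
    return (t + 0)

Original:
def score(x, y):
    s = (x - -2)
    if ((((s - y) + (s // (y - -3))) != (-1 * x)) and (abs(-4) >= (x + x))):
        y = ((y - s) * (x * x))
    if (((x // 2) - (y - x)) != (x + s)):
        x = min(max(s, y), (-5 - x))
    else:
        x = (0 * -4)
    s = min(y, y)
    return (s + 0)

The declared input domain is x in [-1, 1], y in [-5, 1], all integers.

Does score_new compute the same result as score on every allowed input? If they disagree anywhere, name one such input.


This is a faithful refactor — comparison usage differs; and constant usage differs; and boolean connective usage differs; and local variable names differ; and branching structure differs; and statement counts differ; and arithmetic usage differs; and min/max/abs usage differs, but the computed results match everywhere.
One worked example (x=1, y=-4) — score: s becomes 3; next ((((s - y) + (s // (y - -3))) != (-1 * x)) and (abs(-4) >= (x + x))) evaluates to true; next y becomes -7; next (((x // 2) - (y - x)) != (x + s)) evaluates to true; next x becomes -6; next s becomes -7; next final value -7; score_new: t becomes 3; next (((t - y) + (t // (y - -3))) != (-1 * x)) evaluates to true; next ((x + x) <= abs(-4)) evaluates to true; next y becomes -7; next (not (((x // 2) - (y - x)) != (x + t))) evaluates to false; next x becomes -6; next t becomes -7; next final value -7; agreement on -7.
Every one of the 21 inputs gives matching results.
verdict: equivalent


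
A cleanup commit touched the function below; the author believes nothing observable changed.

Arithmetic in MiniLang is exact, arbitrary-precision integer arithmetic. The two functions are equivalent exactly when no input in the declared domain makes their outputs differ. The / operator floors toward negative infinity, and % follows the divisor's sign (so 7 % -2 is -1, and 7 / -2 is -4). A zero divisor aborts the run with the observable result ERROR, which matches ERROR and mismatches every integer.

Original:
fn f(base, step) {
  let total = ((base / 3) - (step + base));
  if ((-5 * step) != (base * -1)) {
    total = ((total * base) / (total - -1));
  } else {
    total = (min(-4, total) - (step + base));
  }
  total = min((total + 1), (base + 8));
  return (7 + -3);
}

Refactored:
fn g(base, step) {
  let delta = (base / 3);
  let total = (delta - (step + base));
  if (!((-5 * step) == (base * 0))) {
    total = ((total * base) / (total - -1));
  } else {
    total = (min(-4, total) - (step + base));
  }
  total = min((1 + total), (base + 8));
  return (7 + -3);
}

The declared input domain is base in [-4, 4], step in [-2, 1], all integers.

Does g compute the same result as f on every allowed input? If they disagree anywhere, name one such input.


Evaluate both at base=1, step=0.
f: total becomes -1; next ((-5 * step) != (base * -1)) evaluates to true; next hits division by zero so the output is ERROR
g: delta becomes 0; next total becomes -1; next (!((-5 * step) == (base * 0))) evaluates to false; next total becomes -5; next total becomes -4; next final value 4
ERROR != 4, so the rewrite changes behavior.
verdict: not equivalent; witness: base=1, step=0


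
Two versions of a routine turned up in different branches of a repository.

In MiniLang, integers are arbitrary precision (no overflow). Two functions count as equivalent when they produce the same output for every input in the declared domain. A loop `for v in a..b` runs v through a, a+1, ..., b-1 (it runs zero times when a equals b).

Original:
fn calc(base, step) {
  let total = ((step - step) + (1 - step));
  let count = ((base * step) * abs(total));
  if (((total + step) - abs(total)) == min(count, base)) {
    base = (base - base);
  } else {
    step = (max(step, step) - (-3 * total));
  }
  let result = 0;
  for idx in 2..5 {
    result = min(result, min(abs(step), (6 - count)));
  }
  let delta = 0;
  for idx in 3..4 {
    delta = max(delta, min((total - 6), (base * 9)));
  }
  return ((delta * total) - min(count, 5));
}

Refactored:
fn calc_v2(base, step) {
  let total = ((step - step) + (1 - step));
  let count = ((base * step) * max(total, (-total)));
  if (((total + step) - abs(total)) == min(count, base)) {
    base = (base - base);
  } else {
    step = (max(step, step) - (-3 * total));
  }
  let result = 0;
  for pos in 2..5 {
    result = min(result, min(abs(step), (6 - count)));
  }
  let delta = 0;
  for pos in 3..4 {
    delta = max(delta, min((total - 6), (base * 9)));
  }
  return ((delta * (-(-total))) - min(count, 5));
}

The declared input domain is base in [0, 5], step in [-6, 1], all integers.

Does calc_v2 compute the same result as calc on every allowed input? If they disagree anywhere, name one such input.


Equivalent — the differences include min/max/abs usage differs; also local variable names differ, yet no declared input distinguishes the two.
Tracing base=4, step=-4: calc: total becomes 5; next count becomes -80; next (((total + step) - abs(total)) == min(count, base)) evaluates to false; next step becomes 11; next result becomes 0; next at idx=2:; next result becomes 0; next at idx=3:; next result becomes 0; next at idx=4:; next result becomes 0; next delta becomes 0; next at idx=3:; next delta becomes 0; next final value 80 | calc_v2: total becomes 5; next count becomes -80; next (((total + step) - abs(total)) == min(count, base)) evaluates to false; next step becomes 11; next result becomes 0; next at pos=2:; next result becomes 0; next at pos=3:; next result becomes 0; next at pos=4:; next result becomes 0; next delta becomes 0; next at pos=3:; next delta becomes 0; next final value 80 — matching result 80.
Every one of the 48 inputs gives matching results.
verdict: equivalent


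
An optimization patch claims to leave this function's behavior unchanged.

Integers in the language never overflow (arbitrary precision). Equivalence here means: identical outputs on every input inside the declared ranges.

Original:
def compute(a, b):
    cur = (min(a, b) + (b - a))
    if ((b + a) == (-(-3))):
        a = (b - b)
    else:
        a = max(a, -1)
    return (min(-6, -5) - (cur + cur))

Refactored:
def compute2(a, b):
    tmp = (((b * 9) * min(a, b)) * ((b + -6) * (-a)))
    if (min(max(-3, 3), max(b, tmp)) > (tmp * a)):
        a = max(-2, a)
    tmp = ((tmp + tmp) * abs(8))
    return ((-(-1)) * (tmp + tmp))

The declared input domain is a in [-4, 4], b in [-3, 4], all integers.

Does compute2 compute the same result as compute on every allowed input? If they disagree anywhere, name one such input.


Evaluate both at a=-4, b=-3.
compute: cur = -3; ((b + a) == (-(-3))) -> false; a = -1; return 0
compute2: tmp = -3888; (min(max(-3, 3), max(b, tmp)) > (tmp * a)) -> false; tmp = -62208; return -124416
0 against -124416: the behavior changed.
verdict: not equivalent; witness: a=-4, b=-3


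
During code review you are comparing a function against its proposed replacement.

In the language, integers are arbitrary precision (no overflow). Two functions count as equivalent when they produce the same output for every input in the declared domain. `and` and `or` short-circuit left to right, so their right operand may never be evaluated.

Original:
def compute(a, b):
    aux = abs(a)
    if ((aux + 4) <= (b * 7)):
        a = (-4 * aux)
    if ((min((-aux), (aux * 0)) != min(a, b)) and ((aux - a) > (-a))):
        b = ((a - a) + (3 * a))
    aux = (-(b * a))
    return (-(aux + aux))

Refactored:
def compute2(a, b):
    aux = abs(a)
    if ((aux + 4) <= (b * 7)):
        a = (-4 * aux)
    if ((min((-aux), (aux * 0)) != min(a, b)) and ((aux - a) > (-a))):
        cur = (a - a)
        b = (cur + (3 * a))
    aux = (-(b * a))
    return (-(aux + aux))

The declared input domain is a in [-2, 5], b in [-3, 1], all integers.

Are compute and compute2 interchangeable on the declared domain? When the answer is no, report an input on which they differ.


The two are interchangeable: local variable names differ; and statement counts differ, and every declared input agrees.
Spot check at a=2, b=1 — compute: aux = 2; ((aux + 4) <= (b * 7)) -> true; a = -8; ((min((-aux), (aux * 0)) != min(a, b)) and ((aux - a) > (-a))) -> true; b = -24; aux = -192; return 384. compute2: aux = 2; ((aux + 4) <= (b * 7)) -> true; a = -8; ((min((-aux), (aux * 0)) != min(a, b)) and ((aux - a) > (-a))) -> true; cur = 0; b = -24; aux = -192; return 384. Both give 384.
An exhaustive pass over the 40 declared inputs shows identical outputs.
verdict: equivalent


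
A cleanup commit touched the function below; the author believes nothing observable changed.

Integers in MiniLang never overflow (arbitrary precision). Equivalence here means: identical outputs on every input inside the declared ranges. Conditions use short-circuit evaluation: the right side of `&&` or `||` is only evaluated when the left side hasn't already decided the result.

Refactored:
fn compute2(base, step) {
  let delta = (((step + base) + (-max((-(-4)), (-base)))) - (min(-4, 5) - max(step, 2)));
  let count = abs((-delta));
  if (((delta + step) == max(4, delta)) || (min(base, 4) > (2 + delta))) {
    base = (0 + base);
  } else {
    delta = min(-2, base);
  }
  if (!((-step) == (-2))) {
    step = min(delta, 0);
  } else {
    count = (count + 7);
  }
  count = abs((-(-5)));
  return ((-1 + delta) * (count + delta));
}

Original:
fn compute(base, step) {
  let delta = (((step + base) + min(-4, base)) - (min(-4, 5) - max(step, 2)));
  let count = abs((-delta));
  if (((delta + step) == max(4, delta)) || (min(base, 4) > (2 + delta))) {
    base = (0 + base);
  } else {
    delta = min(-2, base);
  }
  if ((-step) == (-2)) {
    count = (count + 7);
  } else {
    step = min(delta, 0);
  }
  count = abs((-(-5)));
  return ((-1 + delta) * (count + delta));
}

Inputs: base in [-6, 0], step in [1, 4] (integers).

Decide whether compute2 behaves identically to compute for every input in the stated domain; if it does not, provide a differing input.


This is a faithful refactor — min/max/abs usage differs, plus boolean connective usage differs, but the computed results match everywhere.
Tracing base=-6, step=4: compute: delta = 0; count = 0; (((delta + step) == max(4, delta)) || (min(base, 4) > (2 + delta))) -> true; base = -6; ((-step) == (-2)) -> false; step = 0; count = 5; return -5 | compute2: delta = 0; count = 0; (((delta + step) == max(4, delta)) || (min(base, 4) > (2 + delta))) -> true; base = -6; (!((-step) == (-2))) -> true; step = 0; count = 5; return -5 — matching result -5.
Across all 28 domain points the two functions coincide.
verdict: equivalent


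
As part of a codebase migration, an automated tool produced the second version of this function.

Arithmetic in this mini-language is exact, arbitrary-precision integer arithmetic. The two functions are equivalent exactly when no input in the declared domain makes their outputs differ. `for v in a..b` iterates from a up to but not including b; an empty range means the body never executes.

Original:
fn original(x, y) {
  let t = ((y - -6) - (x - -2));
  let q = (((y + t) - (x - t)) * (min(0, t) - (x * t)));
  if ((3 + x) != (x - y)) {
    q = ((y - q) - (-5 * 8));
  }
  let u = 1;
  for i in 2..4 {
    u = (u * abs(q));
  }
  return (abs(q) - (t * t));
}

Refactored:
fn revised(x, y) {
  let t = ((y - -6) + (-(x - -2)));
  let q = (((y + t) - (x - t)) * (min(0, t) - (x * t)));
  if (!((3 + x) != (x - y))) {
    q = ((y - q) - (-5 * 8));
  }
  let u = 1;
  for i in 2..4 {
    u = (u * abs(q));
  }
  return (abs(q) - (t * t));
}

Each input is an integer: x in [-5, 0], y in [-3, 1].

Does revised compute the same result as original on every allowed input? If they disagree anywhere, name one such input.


Input x=-5, y=-3: 384 from original versus 347 from revised.
verdict: not equivalent; witness: x=-5, y=-3


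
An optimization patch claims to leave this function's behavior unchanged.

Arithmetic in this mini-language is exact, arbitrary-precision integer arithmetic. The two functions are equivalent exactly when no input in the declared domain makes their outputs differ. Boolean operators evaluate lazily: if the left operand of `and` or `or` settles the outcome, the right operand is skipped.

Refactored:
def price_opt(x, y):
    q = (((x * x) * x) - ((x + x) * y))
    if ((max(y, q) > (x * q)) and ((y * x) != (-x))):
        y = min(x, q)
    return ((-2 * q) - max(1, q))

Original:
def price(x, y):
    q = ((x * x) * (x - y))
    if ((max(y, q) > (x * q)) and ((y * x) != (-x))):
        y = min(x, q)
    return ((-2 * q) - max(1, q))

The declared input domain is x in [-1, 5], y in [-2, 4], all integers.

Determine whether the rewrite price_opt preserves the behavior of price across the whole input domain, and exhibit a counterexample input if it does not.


Evaluate both at x=-1, y=-2.
price: q := 1 | ((max(y, q) > (x * q)) and ((y * x) != (-x))): true | y := -1 | result -3
price_opt: q := -5 | ((max(y, q) > (x * q)) and ((y * x) != (-x))): false | result 9
-3 and 9 differ, so these are not the same function on this domain.
verdict: not equivalent; witness: x=-1, y=-2


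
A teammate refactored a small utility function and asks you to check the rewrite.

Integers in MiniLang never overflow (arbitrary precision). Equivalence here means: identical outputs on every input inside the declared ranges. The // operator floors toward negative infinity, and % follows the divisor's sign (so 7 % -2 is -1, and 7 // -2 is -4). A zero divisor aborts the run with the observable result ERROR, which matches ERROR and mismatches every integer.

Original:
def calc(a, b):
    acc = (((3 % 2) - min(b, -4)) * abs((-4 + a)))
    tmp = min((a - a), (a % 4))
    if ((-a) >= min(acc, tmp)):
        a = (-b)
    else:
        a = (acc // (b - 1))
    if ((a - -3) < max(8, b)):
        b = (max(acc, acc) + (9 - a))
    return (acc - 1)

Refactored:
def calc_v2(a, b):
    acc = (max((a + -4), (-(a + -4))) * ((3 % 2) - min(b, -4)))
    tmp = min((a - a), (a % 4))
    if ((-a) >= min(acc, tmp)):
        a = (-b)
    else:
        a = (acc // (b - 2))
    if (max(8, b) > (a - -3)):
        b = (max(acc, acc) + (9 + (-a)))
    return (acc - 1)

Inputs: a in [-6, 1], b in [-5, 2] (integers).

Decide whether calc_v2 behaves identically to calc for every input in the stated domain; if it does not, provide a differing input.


On input a=1, b=1, calc returns ERROR while calc_v2 returns 14.
verdict: not equivalent; witness: a=1, b=1


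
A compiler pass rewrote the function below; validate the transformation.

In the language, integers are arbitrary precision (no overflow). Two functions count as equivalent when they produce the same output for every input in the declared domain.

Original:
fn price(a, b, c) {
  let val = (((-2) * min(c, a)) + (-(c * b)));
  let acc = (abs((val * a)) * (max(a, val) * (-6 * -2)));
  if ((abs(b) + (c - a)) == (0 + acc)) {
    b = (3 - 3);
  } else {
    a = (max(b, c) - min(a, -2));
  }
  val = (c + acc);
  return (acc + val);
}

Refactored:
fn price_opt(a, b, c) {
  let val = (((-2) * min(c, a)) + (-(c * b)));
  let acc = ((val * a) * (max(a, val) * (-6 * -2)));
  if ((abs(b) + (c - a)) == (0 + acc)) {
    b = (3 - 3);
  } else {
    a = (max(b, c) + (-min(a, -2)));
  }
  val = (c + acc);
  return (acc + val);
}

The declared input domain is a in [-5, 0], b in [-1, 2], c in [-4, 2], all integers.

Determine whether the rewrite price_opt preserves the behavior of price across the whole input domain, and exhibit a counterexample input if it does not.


The rewrite breaks on a=-5, b=-1, c=-4, where the results are 4316 and -4324.
price: val=6, then acc=2160, then ((abs(b) + (c - a)) == (0 + acc)) is false, then a=4, then val=2156, then returns 4316
price_opt: val=6, then acc=-2160, then ((abs(b) + (c - a)) == (0 + acc)) is false, then a=4, then val=-2164, then returns -4324
verdict: not equivalent; witness: a=-5, b=-1, c=-4


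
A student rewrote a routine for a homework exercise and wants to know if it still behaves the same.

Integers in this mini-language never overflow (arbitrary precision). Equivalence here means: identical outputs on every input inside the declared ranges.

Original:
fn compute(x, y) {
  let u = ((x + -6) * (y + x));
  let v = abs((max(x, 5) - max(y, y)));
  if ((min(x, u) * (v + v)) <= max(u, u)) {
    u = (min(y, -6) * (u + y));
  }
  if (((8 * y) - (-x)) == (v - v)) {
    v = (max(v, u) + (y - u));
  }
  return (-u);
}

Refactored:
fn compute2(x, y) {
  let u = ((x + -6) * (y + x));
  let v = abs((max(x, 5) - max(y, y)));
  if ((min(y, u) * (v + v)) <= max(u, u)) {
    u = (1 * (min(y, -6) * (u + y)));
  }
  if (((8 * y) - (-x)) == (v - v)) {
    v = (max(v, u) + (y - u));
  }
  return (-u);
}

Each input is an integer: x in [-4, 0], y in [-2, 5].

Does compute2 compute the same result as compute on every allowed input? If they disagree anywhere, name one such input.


These are not equivalent — on x=-4, y=3 the outputs split (78 vs -10).
compute: u = 10; v = 2; ((min(x, u) * (v + v)) <= max(u, u)) -> true; u = -78; (((8 * y) - (-x)) == (v - v)) -> false; return 78
compute2: u = 10; v = 2; ((min(y, u) * (v + v)) <= max(u, u)) -> false; (((8 * y) - (-x)) == (v - v)) -> false; return -10
verdict: not equivalent; witness: x=-4, y=3


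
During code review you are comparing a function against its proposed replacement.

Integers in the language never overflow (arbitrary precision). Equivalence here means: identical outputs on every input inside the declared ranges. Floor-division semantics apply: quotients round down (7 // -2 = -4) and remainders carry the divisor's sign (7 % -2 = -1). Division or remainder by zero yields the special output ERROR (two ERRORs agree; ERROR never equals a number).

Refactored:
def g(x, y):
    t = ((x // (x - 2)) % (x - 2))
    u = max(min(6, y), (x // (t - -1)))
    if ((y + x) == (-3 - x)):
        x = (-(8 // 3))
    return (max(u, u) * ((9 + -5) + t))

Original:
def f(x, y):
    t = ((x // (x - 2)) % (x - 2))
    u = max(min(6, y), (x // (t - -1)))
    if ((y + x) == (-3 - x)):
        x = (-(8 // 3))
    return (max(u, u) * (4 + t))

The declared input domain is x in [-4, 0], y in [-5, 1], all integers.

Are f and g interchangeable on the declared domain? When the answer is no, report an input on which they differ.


Equivalent — the differences include constant usage differs, arithmetic usage differs, yet no declared input distinguishes the two.
Tracing x=-4, y=-4: f: t = 0; u = -4; ((y + x) == (-3 - x)) -> false; return -16 | g: t = 0; u = -4; ((y + x) == (-3 - x)) -> false; return -16 — matching result -16.
An exhaustive pass over the 35 declared inputs shows identical outputs.
verdict: equivalent


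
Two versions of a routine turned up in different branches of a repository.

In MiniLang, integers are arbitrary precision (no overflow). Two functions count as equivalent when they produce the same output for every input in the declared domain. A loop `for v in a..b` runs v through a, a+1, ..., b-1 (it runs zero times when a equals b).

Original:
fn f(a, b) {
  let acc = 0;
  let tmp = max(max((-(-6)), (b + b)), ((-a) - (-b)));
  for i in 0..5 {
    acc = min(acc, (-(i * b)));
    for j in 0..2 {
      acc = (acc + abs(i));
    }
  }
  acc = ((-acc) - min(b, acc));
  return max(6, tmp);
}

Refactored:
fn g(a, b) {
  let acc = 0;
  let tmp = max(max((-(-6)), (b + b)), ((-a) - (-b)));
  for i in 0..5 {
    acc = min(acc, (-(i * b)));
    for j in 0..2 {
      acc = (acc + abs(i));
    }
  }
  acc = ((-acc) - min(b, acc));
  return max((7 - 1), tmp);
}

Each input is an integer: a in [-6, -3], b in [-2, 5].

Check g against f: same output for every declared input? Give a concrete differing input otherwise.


Comparing the listings, the differences include: constant usage differs; also arithmetic usage differs.
One worked example (a=-5, b=5) — f: acc = 0; tmp = 10; [i=0]; acc = 0; [j=0]; acc = 0; [j=1]; acc = 0; [i=1]; acc = -5; [j=0]; acc = -4; [j=1]; acc = -3; [i=2]; acc = -10; [j=0]; acc = -8; [j=1]; acc = -6; [i=3]; acc = -15; [j=0]; acc = -12; [j=1]; acc = -9; [i=4]; acc = -20; [j=0]; acc = -16; [j=1]; acc = -12; acc = 24; return 10; g: acc = 0; tmp = 10; [i=0]; acc = 0; [j=0]; acc = 0; [j=1]; acc = 0; [i=1]; acc = -5; [j=0]; acc = -4; [j=1]; acc = -3; [i=2]; acc = -10; [j=0]; acc = -8; [j=1]; acc = -6; [i=3]; acc = -15; [j=0]; acc = -12; [j=1]; acc = -9; [i=4]; acc = -20; [j=0]; acc = -16; [j=1]; acc = -12; acc = 24; return 10; agreement on 10.
Checked all 32 inputs in the declared domain: the outputs agree on every one.
verdict: equivalent


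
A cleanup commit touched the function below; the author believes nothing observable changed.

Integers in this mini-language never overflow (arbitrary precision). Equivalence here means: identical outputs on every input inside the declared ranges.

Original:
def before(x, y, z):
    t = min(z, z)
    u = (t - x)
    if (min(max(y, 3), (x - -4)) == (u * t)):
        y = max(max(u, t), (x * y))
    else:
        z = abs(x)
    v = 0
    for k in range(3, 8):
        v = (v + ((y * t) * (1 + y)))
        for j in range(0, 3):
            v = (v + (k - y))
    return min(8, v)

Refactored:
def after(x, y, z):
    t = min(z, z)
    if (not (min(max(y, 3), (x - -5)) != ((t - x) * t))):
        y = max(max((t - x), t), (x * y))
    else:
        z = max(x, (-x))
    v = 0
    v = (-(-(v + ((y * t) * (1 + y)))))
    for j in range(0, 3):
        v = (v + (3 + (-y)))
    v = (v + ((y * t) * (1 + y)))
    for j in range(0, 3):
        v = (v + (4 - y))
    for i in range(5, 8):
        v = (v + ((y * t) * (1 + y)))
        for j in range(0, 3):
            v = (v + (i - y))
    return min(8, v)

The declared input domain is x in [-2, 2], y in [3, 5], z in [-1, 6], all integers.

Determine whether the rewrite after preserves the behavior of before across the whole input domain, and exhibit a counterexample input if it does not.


The one real change (`-4` became `-5`) has no effect anywhere in the declared ranges.
As a probe, take x=1, y=3, z=3: before runs t := 3 | u := 2 | (min(max(y, 3), (x - -4)) == (u * t)): false | z := 1 | v := 0 | iter k=3: | v := 36 | iter j=0: | v := 36 | iter j=1: | v := 36 | iter j=2: | v := 36 | iter k=4: | v := 72 | iter j=0: | v := 73 | iter j=1: | v := 74 | iter j=2: | v := 75 | iter k=5: | v := 111 | iter j=0: | v := 113 | iter j=1: | v := 115 | iter j=2: | v := 117 | iter k=6: | v := 153 | iter j=0: | v := 156 | iter j=1: | v := 159 | iter j=2: | v := 162 | iter k=7: | v := 198 | iter j=0: | v := 202 | iter j=1: | v := 206 | iter j=2: | v := 210 | result 8; after runs t := 3 | (not (min(max(y, 3), (x - -5)) != ((t - x) * t))): false | z := 1 | v := 0 | v := 36 | iter j=0: | v := 36 | iter j=1: | v := 36 | iter j=2: | v := 36 | v := 72 | iter j=0: | v := 73 | iter j=1: | v := 74 | iter j=2: | v := 75 | iter i=5: | v := 111 | iter j=0: | v := 113 | iter j=1: | v := 115 | iter j=2: | v := 117 | iter i=6: | v := 153 | iter j=0: | v := 156 | iter j=1: | v := 159 | iter j=2: | v := 162 | iter i=7: | v := 198 | iter j=0: | v := 202 | iter j=1: | v := 206 | iter j=2: | v := 210 | result 8; both end at 8.
Sweeping the whole domain (120 inputs) finds no disagreement.
verdict: equivalent


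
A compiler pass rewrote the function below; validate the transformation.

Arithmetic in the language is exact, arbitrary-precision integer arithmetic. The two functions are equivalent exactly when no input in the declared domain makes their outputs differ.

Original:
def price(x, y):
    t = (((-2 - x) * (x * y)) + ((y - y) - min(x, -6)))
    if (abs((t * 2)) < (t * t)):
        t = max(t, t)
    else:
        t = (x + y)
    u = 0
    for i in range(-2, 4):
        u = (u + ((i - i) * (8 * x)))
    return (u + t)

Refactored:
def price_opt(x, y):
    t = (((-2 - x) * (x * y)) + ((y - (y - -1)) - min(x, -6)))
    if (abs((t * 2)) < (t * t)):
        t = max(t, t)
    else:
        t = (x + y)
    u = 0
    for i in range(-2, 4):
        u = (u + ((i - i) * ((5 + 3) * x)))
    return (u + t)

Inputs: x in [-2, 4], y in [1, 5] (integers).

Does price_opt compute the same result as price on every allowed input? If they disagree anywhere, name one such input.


At x=-2, y=1: price gives 6, price_opt gives 5.
verdict: not equivalent; witness: x=-2, y=1


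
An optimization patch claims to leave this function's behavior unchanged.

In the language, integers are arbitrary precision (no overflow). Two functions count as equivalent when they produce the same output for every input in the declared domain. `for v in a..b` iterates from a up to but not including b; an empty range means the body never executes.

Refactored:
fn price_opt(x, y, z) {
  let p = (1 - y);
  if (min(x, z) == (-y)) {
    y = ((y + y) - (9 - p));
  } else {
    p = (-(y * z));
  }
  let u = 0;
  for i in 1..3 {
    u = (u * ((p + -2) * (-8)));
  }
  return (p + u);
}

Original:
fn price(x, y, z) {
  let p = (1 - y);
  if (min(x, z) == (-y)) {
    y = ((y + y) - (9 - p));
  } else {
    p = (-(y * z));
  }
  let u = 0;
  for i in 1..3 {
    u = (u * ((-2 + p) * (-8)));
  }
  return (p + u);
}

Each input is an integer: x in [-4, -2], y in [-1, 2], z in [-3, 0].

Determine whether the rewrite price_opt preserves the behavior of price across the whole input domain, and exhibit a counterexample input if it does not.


Behavior is preserved: although same computation, different form, the outputs never diverge.
As a probe, take x=-4, y=2, z=-3: price runs p := -1 | (min(x, z) == (-y)): false | p := 6 | u := 0 | iter i=1: | u := 0 | iter i=2: | u := 0 | result 6; price_opt runs p := -1 | (min(x, z) == (-y)): false | p := 6 | u := 0 | iter i=1: | u := 0 | iter i=2: | u := 0 | result 6; both end at 6.
An exhaustive pass over the 48 declared inputs shows identical outputs.
verdict: equivalent


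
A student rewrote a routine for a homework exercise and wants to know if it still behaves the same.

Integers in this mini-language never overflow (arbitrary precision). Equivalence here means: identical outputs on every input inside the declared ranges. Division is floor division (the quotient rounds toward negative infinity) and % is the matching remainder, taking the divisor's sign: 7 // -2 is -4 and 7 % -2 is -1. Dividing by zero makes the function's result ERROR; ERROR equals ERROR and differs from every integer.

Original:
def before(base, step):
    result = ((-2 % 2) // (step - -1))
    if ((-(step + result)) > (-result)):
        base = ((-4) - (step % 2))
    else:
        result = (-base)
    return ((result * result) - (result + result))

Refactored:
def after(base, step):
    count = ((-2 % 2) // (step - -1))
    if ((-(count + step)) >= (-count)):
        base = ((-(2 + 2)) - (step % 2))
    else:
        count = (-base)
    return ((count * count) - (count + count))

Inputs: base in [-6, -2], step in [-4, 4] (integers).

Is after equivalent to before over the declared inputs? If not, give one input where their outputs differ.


Not equivalent: base=-6, step=0 separates them (24 vs 0).
before: result := 0 | ((-(step + result)) > (-result)): false | result := 6 | result 24
after: count := 0 | ((-(count + step)) >= (-count)): true | base := -4 | result 0
verdict: not equivalent; witness: base=-6, step=0


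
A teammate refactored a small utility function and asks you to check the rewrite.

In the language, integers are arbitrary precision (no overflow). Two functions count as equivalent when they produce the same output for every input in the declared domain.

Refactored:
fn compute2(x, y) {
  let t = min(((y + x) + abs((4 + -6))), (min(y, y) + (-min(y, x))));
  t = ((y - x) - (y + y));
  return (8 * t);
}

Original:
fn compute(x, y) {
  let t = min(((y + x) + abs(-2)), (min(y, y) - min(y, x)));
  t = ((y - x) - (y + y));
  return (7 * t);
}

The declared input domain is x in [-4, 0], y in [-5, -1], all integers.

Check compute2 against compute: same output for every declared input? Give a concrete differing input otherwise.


Input x=-4, y=-5: 63 from compute versus 72 from compute2.
verdict: not equivalent; witness: x=-4, y=-5


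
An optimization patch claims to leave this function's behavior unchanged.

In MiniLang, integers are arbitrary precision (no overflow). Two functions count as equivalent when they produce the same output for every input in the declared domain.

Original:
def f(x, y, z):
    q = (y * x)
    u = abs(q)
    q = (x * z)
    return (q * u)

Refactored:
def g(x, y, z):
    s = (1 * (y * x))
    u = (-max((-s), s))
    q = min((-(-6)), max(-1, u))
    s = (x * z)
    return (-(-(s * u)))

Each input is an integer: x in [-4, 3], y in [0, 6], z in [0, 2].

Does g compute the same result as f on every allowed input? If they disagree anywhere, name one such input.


The rewrite breaks on x=-4, y=1, z=1, where the results are -16 and 16.
f: q becomes -4; next u becomes 4; next q becomes -4; next final value -16
g: s becomes -4; next u becomes -4; next q becomes -1; next s becomes -4; next final value 16
verdict: not equivalent; witness: x=-4, y=1, z=1


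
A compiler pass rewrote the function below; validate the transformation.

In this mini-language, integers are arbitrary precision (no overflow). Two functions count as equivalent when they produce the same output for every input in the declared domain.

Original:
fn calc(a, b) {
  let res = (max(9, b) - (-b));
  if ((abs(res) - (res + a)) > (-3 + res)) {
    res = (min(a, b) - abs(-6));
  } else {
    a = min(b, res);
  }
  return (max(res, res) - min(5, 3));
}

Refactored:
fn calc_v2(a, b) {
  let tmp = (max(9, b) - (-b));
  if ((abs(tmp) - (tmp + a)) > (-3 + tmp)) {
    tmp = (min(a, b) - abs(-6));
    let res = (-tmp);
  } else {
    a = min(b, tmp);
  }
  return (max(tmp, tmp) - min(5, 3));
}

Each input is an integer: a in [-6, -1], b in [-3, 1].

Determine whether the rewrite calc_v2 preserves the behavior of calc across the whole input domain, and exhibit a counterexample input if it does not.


This is a faithful refactor — statement counts differ; also local variable names differ, but the computed results match everywhere.
Tracing a=-6, b=1: calc: res := 10 | ((abs(res) - (res + a)) > (-3 + res)): false | a := 1 | result 7 | calc_v2: tmp := 10 | ((abs(tmp) - (tmp + a)) > (-3 + tmp)): false | a := 1 | result 7 — matching result 7.
Across all 30 domain points the two functions coincide.
verdict: equivalent
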